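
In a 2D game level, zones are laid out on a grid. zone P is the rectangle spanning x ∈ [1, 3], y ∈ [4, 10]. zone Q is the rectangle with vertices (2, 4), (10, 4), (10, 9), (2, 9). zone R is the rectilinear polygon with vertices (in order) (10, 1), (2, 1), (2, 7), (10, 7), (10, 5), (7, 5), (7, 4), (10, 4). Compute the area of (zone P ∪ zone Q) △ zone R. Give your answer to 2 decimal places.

50.00

|zone P ∪ zone Q| = 47.
|(zone P ∪ zone Q) ∩ zone R| = 21.
|(zone P ∪ zone Q) △ zone R| = 47 + 45 − 42 = 50.00.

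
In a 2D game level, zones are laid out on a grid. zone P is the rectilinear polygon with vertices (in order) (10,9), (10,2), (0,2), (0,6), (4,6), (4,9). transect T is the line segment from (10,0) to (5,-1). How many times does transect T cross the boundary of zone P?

0

The segment lies entirely outside zone P and never meets its boundary.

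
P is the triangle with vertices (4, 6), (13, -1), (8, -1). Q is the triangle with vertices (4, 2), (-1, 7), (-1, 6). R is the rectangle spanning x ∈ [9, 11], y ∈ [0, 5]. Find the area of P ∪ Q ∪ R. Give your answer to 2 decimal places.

27.33

By inclusion–exclusion:
Individual areas: |P| = 17.5, |Q| = 2.5, |R| = 10.
|P∩Q| = 0.
|P∩R| = 2.6667.
|Q∩R| = 0.
|P∩Q∩R| = 0.
|P ∪ Q ∪ R| = 30 − 2.6667 + 0 = 27.33.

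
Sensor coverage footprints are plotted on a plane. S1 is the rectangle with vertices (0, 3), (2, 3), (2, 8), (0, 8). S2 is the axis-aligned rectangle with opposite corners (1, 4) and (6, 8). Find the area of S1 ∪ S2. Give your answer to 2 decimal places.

By inclusion–exclusion:
Individual areas: |S1| = 10, |S2| = 20.
|S1∩S2|: x∈[1,2], y∈[4,8] → 1·4 = 4.
|S1 ∪ S2| = 30 − 4 = 26.00.

26.00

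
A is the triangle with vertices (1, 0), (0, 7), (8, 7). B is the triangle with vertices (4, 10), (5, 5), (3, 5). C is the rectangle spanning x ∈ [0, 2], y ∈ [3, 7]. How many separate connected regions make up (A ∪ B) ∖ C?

1

(A ∪ B) ∖ C is a single connected region.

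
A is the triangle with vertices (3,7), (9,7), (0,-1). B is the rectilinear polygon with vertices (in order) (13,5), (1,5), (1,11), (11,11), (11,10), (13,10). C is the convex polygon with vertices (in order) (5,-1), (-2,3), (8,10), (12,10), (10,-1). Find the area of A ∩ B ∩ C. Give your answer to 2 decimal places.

The intersection is the polygon with vertices (6.75,5), (2.25,5), (2.746,6.322), (3.714,7), (9,7).
By the shoelace formula its area is 10.26.

10.26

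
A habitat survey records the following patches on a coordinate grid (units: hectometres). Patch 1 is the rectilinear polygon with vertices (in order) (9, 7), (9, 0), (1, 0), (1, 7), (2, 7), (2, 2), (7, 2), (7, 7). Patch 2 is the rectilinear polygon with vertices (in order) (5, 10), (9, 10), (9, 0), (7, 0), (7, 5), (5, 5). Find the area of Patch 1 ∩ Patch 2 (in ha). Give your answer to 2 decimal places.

14.00

The intersection is the polygon with vertices (9,0), (7,0), (7,2), (7,5), (7,7), (9,7).
By the shoelace formula its area is 14.00.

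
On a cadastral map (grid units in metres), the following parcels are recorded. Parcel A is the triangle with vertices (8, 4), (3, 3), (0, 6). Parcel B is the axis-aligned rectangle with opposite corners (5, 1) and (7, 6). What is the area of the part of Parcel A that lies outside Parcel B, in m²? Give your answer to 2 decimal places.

7.20

|Parcel A| = 9, |Parcel A∩Parcel B| = 1.8.
|Parcel A ∖ Parcel B| = |Parcel A| − |Parcel A∩Parcel B| = 9 − 1.8 = 7.20.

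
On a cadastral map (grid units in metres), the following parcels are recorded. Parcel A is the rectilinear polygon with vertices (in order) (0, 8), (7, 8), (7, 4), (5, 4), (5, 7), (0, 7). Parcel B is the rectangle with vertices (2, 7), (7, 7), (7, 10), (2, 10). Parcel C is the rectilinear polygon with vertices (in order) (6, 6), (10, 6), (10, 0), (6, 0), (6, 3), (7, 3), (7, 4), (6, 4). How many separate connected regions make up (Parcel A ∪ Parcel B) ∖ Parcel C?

(Parcel A ∪ Parcel B) ∖ Parcel C is a single connected region.

1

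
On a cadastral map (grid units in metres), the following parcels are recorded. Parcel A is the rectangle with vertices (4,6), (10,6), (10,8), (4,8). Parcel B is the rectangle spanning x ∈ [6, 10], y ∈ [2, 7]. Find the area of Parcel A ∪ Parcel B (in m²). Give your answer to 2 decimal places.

By inclusion–exclusion:
Individual areas: |Parcel A| = 12, |Parcel B| = 20.
|Parcel A∩Parcel B|: x∈[6,10], y∈[6,7] → 4·1 = 4.
|Parcel A ∪ Parcel B| = 32 − 4 = 28.00.

28.00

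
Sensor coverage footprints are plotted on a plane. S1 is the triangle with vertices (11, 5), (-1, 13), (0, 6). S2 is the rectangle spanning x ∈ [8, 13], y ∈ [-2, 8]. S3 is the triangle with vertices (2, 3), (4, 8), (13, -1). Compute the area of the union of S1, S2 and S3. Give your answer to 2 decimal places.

By inclusion–exclusion:
Individual areas: |S1| = 38, |S2| = 50, |S3| = 31.5.
|S1∩S2| = 2.5909.
|S1∩S3| = 4.1509.
|S2∩S3| = 7.9545.
|S1∩S2∩S3| = 0.
|S1 ∪ S2 ∪ S3| = 119.5 − 14.6963 + 0 = 104.80.

104.80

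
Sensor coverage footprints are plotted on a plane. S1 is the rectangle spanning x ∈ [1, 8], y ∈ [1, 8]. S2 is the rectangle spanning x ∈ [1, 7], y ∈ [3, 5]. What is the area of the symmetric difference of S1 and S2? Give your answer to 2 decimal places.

37.00

|S1∩S2|: x∈[1,7], y∈[3,5] → 6·2 = 12.
|S1 △ S2| = |S1| + |S2| − 2·|S1∩S2| = 49 + 12 − 24 = 37.00.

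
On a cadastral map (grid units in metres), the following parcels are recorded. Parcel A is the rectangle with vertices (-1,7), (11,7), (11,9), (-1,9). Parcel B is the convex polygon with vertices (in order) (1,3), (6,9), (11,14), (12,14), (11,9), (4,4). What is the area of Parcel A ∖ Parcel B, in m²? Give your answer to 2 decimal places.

15.13

|Parcel A| = 24, |Parcel A∩Parcel B| = 8.8667.
|Parcel A ∖ Parcel B| = |Parcel A| − |Parcel A∩Parcel B| = 24 − 8.8667 = 15.13.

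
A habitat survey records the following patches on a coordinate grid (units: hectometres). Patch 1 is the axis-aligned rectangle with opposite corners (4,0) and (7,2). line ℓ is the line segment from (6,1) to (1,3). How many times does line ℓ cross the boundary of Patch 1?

1

The segment meets the boundary at (4,1.8).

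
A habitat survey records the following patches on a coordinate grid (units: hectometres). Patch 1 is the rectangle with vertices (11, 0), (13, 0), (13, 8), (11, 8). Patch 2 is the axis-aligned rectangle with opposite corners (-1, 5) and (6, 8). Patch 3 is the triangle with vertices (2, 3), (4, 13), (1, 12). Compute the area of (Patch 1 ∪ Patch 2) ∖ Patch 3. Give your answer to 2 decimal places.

|Patch 1 ∪ Patch 2| = 37.
|(Patch 1 ∪ Patch 2) ∩ Patch 3| = 3.2667.
|(Patch 1 ∪ Patch 2) ∖ Patch 3| = 37 − 3.2667 = 33.73.

33.73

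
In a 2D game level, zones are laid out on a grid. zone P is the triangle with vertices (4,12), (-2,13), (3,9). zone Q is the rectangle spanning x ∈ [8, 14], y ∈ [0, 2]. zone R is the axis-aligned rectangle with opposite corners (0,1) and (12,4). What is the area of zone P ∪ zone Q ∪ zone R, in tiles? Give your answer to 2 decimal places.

53.50

By inclusion–exclusion:
Individual areas: |zone P| = 9.5, |zone Q| = 12, |zone R| = 36.
|zone P∩zone Q| = 0.
|zone P∩zone R| = 0.
|zone Q∩zone R|: x∈[8,12], y∈[1,2] → 4·1 = 4.
|zone P∩zone Q∩zone R| = 0.
|zone P ∪ zone Q ∪ zone R| = 57.5 − 4 + 0 = 53.50.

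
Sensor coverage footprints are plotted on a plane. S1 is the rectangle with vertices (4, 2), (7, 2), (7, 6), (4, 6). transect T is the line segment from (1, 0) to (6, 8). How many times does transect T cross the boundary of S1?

2

The segment meets the boundary at (4,4.8), (4.75,6).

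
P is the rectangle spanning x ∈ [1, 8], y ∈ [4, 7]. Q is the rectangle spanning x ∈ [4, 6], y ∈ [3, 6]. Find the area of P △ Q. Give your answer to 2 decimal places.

|P∩Q|: x∈[4,6], y∈[4,6] → 2·2 = 4.
|P △ Q| = |P| + |Q| − 2·|P∩Q| = 21 + 6 − 8 = 19.00.

19.00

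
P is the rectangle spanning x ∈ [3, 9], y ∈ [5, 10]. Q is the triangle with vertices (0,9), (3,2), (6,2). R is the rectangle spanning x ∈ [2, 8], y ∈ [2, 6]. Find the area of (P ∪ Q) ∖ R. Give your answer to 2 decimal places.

27.52

|P ∪ Q| = 40.3929.
|(P ∪ Q) ∩ R| = 12.869.
|(P ∪ Q) ∖ R| = 40.3929 − 12.869 = 27.52.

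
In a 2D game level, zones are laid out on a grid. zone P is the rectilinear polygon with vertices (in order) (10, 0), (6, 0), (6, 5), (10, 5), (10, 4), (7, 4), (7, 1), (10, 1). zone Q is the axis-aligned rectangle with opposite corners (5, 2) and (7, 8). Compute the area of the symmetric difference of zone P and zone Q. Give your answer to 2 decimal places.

|zone P| = 11, |zone Q| = 12, |zone P∩zone Q| = 3.
|zone P △ zone Q| = |zone P| + |zone Q| − 2·|zone P∩zone Q| = 11 + 12 − 6 = 17.00.

17.00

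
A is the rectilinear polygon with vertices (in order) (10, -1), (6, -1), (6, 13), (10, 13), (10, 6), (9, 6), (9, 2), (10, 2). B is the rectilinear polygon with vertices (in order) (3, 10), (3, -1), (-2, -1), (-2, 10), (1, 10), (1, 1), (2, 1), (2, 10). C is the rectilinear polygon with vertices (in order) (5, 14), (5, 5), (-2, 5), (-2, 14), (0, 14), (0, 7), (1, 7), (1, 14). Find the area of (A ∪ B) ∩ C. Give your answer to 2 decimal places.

17.00

|A ∪ B| = 98.
|(A ∪ B) ∩ C| = 17.00.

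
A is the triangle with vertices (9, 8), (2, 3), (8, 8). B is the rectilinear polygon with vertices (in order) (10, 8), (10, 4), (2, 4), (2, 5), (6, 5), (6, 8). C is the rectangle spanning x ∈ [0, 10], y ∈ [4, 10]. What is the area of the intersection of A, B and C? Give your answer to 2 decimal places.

1.85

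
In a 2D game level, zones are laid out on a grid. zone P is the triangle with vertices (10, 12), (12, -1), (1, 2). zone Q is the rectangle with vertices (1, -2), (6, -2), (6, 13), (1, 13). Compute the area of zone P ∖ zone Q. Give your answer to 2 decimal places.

|zone P| = 68.5, |zone P∩zone Q| = 17.298.
|zone P ∖ zone Q| = |zone P| − |zone P∩zone Q| = 68.5 − 17.298 = 51.20.

51.20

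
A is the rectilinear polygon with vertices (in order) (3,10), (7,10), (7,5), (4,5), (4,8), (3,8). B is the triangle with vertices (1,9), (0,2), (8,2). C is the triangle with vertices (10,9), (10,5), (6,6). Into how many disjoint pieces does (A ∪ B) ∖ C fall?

1

(A ∪ B) ∖ C is a single connected region.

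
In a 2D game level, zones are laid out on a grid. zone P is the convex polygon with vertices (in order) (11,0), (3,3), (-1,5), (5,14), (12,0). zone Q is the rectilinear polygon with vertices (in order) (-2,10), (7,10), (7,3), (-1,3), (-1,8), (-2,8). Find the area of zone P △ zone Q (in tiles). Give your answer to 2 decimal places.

|zone P| = 78, |zone Q| = 58, |zone P∩zone Q| = 43.6667.
|zone P △ zone Q| = |zone P| + |zone Q| − 2·|zone P∩zone Q| = 78 + 58 − 87.3333 = 48.67.

48.67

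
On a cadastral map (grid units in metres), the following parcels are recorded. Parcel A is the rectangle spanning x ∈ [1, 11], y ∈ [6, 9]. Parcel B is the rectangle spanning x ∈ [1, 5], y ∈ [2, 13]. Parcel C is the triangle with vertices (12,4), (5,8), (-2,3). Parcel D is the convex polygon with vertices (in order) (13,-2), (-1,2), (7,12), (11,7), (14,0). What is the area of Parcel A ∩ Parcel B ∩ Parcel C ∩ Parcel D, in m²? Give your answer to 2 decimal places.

The intersection is the polygon with vertices (2.2,6), (5,8), (5,6).
By the shoelace formula its area is 2.80.

2.80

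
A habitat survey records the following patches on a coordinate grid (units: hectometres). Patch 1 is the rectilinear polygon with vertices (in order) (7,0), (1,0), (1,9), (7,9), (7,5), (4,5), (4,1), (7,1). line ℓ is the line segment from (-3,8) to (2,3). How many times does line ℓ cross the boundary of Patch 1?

The segment meets the boundary at (1,4).

1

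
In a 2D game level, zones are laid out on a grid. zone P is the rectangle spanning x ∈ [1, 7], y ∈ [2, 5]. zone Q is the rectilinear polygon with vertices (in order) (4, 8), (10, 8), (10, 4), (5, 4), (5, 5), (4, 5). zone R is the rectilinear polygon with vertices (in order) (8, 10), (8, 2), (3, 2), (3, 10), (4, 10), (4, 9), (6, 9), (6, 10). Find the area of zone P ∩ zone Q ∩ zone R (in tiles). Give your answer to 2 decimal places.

2.00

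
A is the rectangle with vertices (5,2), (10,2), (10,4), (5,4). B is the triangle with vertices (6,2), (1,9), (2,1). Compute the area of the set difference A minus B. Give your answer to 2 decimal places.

9.30

|A| = 10, |A∩B| = 0.7.
|A ∖ B| = |A| − |A∩B| = 10 − 0.7 = 9.30.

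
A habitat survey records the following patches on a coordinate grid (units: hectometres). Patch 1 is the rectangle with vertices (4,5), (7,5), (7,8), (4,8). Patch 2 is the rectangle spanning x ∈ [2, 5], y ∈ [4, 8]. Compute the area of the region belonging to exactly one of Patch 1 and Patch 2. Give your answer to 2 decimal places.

15.00

|Patch 1∩Patch 2|: x∈[4,5], y∈[5,8] → 1·3 = 3.
|Patch 1 △ Patch 2| = |Patch 1| + |Patch 2| − 2·|Patch 1∩Patch 2| = 9 + 12 − 6 = 15.00.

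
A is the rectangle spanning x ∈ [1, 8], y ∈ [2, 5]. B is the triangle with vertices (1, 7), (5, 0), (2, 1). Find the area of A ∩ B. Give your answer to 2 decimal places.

4.25

The intersection is the polygon with vertices (2.143,5), (3.857,2), (1.833,2), (1.333,5).
By the shoelace formula its area is 4.25.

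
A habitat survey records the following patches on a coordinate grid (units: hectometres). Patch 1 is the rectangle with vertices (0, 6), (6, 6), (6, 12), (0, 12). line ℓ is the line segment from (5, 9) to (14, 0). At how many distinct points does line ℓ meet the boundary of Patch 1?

1

The segment meets the boundary at (6,8).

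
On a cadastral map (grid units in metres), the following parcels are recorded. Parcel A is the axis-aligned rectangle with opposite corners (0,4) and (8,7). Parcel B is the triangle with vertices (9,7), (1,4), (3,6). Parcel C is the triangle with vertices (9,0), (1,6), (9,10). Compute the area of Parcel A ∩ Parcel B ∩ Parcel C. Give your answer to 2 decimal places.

4.26

The intersection is the polygon with vertices (2.778,4.667), (2.143,5.143), (3,6), (8,6.833), (8,6.625).
By the shoelace formula its area is 4.26.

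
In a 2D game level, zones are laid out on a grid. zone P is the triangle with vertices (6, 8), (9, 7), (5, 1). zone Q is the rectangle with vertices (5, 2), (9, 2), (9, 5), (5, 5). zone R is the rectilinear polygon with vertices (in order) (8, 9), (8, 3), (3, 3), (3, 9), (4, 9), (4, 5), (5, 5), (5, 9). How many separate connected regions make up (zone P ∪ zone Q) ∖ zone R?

2

(zone P ∪ zone Q) ∖ zone R splits into 2 disjoint pieces (area 0.9167, area 6.2619).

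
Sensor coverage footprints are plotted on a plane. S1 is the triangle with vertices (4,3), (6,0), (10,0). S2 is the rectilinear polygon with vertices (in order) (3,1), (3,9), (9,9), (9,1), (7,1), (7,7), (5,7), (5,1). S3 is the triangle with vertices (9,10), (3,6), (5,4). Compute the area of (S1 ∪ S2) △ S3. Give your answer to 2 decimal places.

|S1 ∪ S2| = 41.25.
|(S1 ∪ S2) ∩ S3| = 6.5833.
|(S1 ∪ S2) △ S3| = 41.25 + 10 − 13.1667 = 38.08.

38.08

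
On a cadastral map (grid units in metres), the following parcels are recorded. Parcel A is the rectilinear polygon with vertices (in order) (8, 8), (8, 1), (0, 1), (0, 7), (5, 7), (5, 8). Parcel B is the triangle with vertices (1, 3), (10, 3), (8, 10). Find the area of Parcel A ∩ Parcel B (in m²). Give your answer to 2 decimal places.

22.50

The intersection is the polygon with vertices (8,3), (1,3), (5,7), (6,8), (8,8).
By the shoelace formula its area is 22.50.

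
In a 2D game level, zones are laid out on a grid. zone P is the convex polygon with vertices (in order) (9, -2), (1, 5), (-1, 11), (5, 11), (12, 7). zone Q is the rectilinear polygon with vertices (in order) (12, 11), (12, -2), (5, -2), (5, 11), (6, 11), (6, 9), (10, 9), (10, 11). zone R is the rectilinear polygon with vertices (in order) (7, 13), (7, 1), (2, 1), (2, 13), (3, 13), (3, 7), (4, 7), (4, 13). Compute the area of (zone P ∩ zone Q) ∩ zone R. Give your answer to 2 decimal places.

The region (zone P ∩ zone Q) ∩ zone R is the polygon with vertices (5,11), (6,10.429), (6,9), (7,9), (7,1), (5.571,1), (5,1.5).
By the shoelace formula its area is 17.57.

17.57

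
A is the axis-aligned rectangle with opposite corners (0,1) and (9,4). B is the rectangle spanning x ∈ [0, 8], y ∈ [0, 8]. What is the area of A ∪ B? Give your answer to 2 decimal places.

By inclusion–exclusion:
Individual areas: |A| = 27, |B| = 64.
|A∩B|: x∈[0,8], y∈[1,4] → 8·3 = 24.
|A ∪ B| = 91 − 24 = 67.00.

67.00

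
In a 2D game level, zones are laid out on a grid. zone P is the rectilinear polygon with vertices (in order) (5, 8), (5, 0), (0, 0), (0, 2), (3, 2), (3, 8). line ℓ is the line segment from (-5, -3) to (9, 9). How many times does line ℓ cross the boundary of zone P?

4

The segment meets the boundary at (5,5.571), (0.833,2), (3,3.857), (0,1.286).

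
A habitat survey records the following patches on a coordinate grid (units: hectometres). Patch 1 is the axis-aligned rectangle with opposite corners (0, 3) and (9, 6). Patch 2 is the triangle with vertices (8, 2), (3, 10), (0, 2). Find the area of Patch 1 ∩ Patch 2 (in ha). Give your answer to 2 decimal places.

The intersection is the polygon with vertices (5.5,6), (7.375,3), (0.375,3), (1.5,6).
By the shoelace formula its area is 16.50.

16.50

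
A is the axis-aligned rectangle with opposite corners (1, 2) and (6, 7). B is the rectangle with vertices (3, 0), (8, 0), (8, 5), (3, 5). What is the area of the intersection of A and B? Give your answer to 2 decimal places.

|A∩B|: x∈[3,6], y∈[2,5] → 3·3 = 9.

9.00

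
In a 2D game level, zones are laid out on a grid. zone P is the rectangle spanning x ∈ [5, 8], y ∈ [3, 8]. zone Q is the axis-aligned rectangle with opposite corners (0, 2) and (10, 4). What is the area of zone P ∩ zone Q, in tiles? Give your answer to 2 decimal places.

|zone P∩zone Q|: x∈[5,8], y∈[3,4] → 3·1 = 3.

3.00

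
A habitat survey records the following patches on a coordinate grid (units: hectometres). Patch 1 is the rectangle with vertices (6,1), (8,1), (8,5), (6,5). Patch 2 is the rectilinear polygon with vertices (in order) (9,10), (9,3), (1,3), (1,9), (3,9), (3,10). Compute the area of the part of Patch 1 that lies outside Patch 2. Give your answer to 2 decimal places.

4.00

|Patch 1| = 8, |Patch 1∩Patch 2| = 4.
|Patch 1 ∖ Patch 2| = |Patch 1| − |Patch 1∩Patch 2| = 8 − 4 = 4.00.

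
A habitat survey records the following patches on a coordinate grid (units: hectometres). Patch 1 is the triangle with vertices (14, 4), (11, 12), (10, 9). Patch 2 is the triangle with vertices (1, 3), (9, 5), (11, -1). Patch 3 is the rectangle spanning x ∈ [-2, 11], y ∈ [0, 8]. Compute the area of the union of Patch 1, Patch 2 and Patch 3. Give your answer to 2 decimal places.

113.56

By inclusion–exclusion:
Individual areas: |Patch 1| = 8.5, |Patch 2| = 26, |Patch 3| = 104.
|Patch 1∩Patch 2| = 0.
|Patch 1∩Patch 3| = 0.025.
|Patch 2∩Patch 3| = 24.9167.
|Patch 1∩Patch 2∩Patch 3| = 0.
|Patch 1 ∪ Patch 2 ∪ Patch 3| = 138.5 − 24.9417 + 0 = 113.56.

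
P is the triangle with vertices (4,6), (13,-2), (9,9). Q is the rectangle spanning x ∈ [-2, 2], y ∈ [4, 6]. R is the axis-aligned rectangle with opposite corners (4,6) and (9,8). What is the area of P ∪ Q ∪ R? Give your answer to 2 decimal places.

44.83

By inclusion–exclusion:
Individual areas: |P| = 33.5, |Q| = 8, |R| = 10.
|P∩Q| = 0.
|P∩R| = 6.6667.
|Q∩R| = 0 (no overlap).
|P∩Q∩R| = 0.
|P ∪ Q ∪ R| = 51.5 − 6.6667 + 0 = 44.83.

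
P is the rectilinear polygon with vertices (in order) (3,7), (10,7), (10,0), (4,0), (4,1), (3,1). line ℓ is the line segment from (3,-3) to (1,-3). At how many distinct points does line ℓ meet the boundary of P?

0

The segment lies entirely outside P and never meets its boundary.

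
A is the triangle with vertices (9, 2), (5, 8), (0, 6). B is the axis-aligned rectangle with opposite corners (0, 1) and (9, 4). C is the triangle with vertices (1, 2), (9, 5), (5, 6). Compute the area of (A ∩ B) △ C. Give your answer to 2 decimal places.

|A ∩ B| = 3.1667.
|(A ∩ B) ∩ C| = 0.3418.
|(A ∩ B) △ C| = 3.1667 + 10 − 0.6836 = 12.48.

12.48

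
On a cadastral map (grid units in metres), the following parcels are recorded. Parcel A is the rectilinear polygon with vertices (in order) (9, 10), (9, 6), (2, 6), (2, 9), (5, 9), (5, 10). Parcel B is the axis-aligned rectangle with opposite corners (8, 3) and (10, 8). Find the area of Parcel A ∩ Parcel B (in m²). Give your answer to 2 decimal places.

2.00

The intersection is the polygon with vertices (9,6), (8,6), (8,8), (9,8).
By the shoelace formula its area is 2.00.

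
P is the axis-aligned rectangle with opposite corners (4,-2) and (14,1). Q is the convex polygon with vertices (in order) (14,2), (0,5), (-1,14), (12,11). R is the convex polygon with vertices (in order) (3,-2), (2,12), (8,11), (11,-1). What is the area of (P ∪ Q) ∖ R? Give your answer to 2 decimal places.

|P ∪ Q| = 147.
|(P ∪ Q) ∩ R| = 67.8494.
|(P ∪ Q) ∖ R| = 147 − 67.8494 = 79.15.

79.15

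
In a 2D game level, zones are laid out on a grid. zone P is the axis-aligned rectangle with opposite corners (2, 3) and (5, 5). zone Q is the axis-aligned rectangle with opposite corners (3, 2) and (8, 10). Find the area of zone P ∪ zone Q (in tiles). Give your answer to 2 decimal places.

By inclusion–exclusion:
Individual areas: |zone P| = 6, |zone Q| = 40.
|zone P∩zone Q|: x∈[3,5], y∈[3,5] → 2·2 = 4.
|zone P ∪ zone Q| = 46 − 4 = 42.00.

42.00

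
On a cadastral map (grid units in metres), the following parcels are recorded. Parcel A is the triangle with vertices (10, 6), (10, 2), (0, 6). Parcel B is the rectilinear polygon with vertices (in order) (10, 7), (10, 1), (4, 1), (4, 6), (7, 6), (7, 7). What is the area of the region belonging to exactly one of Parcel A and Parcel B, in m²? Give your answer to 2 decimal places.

|Parcel A| = 20, |Parcel B| = 33, |Parcel A∩Parcel B| = 16.8.
|Parcel A △ Parcel B| = |Parcel A| + |Parcel B| − 2·|Parcel A∩Parcel B| = 20 + 33 − 33.6 = 19.40.

19.40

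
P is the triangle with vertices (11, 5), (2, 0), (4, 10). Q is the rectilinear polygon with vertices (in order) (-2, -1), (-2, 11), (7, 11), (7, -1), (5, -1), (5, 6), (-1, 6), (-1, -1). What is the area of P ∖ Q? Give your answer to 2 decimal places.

|P| = 40, |P∩Q| = 17.9413.
|P ∖ Q| = |P| − |P∩Q| = 40 − 17.9413 = 22.06.

22.06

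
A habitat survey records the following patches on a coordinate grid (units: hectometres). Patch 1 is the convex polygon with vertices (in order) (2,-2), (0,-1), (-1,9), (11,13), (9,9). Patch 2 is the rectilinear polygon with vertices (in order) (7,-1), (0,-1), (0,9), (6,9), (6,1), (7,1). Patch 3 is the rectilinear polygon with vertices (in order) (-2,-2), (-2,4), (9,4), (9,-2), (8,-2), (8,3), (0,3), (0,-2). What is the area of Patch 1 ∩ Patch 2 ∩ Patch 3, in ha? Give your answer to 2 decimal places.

5.50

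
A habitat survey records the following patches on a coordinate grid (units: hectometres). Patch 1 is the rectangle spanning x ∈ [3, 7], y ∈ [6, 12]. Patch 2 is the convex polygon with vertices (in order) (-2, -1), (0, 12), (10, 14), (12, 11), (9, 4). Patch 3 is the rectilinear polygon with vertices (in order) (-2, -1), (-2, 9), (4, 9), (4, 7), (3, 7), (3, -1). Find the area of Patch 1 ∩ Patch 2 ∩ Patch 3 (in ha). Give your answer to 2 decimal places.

2.00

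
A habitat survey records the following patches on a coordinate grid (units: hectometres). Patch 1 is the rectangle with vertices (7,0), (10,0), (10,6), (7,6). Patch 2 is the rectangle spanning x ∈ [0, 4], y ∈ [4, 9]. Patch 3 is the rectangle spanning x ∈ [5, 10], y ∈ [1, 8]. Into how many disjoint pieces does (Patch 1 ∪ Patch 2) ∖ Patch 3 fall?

(Patch 1 ∪ Patch 2) ∖ Patch 3 splits into 2 disjoint pieces (area 3, area 20).

2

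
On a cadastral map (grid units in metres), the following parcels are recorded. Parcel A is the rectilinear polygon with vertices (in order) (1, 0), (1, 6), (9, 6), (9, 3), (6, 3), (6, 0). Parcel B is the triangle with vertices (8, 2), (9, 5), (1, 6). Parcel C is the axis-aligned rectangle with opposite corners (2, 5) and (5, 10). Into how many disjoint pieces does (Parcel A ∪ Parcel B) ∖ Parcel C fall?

1

(Parcel A ∪ Parcel B) ∖ Parcel C is a single connected region.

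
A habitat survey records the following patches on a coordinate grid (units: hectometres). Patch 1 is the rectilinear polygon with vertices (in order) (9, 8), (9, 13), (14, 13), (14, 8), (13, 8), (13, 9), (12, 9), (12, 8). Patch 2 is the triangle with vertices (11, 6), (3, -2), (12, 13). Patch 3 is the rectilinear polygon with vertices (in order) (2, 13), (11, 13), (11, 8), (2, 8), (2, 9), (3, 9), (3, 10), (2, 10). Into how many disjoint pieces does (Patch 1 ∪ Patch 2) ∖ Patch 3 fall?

1

(Patch 1 ∪ Patch 2) ∖ Patch 3 is a single connected region.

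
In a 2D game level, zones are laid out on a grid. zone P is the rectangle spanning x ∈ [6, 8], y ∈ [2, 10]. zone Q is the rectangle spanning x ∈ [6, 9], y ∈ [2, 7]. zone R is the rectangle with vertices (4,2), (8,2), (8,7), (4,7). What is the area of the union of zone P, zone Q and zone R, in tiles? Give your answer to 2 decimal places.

By inclusion–exclusion:
Individual areas: |zone P| = 16, |zone Q| = 15, |zone R| = 20.
|zone P∩zone Q|: x∈[6,8], y∈[2,7] → 2·5 = 10.
|zone P∩zone R|: x∈[6,8], y∈[2,7] → 2·5 = 10.
|zone Q∩zone R|: x∈[6,8], y∈[2,7] → 2·5 = 10.
|zone P∩zone Q∩zone R| = 10.
|zone P ∪ zone Q ∪ zone R| = 51 − 30 + 10 = 31.00.

31.00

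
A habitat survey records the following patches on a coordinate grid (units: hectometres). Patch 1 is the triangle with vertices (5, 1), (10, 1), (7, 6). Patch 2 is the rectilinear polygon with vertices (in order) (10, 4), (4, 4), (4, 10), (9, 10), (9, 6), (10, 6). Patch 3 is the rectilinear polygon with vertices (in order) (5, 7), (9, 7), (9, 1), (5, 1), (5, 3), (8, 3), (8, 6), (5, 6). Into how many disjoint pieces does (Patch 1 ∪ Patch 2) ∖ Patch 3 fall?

3

(Patch 1 ∪ Patch 2) ∖ Patch 3 splits into 3 disjoint pieces (area 0.8333, area 26, area 2).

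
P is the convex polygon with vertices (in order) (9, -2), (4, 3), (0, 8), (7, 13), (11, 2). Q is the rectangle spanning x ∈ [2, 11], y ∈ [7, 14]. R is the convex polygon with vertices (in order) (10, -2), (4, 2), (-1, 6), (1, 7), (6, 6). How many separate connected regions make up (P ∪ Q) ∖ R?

2

(P ∪ Q) ∖ R splits into 2 disjoint pieces (area 89.4903, area 0.75).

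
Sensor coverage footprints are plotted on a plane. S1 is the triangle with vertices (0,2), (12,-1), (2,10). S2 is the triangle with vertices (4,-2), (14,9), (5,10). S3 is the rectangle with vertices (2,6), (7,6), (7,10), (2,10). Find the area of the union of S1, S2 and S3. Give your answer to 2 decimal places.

95.06

By inclusion–exclusion:
Individual areas: |S1| = 51, |S2| = 54.5, |S3| = 20.
|S1∩S2| = 15.1956.
|S1∩S3| = 7.2727.
|S2∩S3| = 8.4444.
|S1∩S2∩S3| = 0.4737.
|S1 ∪ S2 ∪ S3| = 125.5 − 30.9128 + 0.4737 = 95.06.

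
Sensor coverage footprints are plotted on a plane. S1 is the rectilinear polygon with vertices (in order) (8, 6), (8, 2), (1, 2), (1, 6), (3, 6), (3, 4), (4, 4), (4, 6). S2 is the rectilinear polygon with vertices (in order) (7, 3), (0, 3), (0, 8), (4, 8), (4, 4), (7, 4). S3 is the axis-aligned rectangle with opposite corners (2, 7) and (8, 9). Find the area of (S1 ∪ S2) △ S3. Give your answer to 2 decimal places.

47.00

|S1 ∪ S2| = 39.
|(S1 ∪ S2) ∩ S3| = 2.
|(S1 ∪ S2) △ S3| = 39 + 12 − 4 = 47.00.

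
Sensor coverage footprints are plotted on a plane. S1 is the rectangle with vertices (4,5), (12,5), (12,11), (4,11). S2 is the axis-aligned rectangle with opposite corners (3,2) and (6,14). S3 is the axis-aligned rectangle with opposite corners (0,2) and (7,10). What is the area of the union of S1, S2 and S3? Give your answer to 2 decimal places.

99.00

By inclusion–exclusion:
Individual areas: |S1| = 48, |S2| = 36, |S3| = 56.
|S1∩S2|: x∈[4,6], y∈[5,11] → 2·6 = 12.
|S1∩S3|: x∈[4,7], y∈[5,10] → 3·5 = 15.
|S2∩S3|: x∈[3,6], y∈[2,10] → 3·8 = 24.
|S1∩S2∩S3| = 10.
|S1 ∪ S2 ∪ S3| = 140 − 51 + 10 = 99.00.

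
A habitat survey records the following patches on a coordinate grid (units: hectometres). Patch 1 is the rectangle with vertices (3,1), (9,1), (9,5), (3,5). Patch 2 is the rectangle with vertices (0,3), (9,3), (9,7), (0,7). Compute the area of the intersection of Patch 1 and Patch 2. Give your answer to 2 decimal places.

12.00

|Patch 1∩Patch 2|: x∈[3,9], y∈[3,5] → 6·2 = 12.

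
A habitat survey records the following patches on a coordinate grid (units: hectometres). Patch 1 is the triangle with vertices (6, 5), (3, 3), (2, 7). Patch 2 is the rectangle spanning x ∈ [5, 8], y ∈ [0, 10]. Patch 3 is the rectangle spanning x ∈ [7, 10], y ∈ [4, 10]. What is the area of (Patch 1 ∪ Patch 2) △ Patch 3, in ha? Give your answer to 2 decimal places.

42.42

|Patch 1 ∪ Patch 2| = 36.4167.
|(Patch 1 ∪ Patch 2) ∩ Patch 3| = 6.
|(Patch 1 ∪ Patch 2) △ Patch 3| = 36.4167 + 18 − 12 = 42.42.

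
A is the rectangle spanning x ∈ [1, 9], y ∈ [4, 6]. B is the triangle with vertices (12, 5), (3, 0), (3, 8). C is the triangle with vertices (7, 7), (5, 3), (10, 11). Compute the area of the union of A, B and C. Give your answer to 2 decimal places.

41.17

By inclusion–exclusion:
Individual areas: |A| = 16, |B| = 36, |C| = 2.
|A∩B| = 12.
|A∩C| = 0.5.
|B∩C| = 0.8325.
|A∩B∩C| = 0.5.
|A ∪ B ∪ C| = 54 − 13.3325 + 0.5 = 41.17.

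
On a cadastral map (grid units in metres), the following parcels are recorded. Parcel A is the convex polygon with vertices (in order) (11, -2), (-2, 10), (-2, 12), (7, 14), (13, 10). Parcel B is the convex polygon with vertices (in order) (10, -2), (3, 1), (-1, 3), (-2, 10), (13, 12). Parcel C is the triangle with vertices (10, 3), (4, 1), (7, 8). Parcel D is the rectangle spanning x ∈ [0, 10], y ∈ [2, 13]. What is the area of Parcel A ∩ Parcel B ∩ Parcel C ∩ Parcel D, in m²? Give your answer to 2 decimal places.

15.06

The intersection is the polygon with vertices (7,8), (10,3), (7,2), (6.667,2), (5.063,3.48).
By the shoelace formula its area is 15.06.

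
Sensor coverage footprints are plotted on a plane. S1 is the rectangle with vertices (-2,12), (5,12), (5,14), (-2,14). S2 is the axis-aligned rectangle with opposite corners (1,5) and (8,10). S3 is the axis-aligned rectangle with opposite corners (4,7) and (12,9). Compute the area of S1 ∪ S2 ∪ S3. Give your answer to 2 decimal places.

By inclusion–exclusion:
Individual areas: |S1| = 14, |S2| = 35, |S3| = 16.
|S1∩S2| = 0 (no overlap).
|S1∩S3| = 0 (no overlap).
|S2∩S3|: x∈[4,8], y∈[7,9] → 4·2 = 8.
|S1∩S2∩S3| = 0.
|S1 ∪ S2 ∪ S3| = 65 − 8 + 0 = 57.00.

57.00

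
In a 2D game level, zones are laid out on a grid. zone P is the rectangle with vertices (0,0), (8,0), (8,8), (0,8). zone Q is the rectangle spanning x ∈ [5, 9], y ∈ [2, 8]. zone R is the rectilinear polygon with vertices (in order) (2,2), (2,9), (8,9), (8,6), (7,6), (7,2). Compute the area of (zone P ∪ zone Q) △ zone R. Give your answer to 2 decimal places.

44.00

|zone P ∪ zone Q| = 70.
|(zone P ∪ zone Q) ∩ zone R| = 32.
|(zone P ∪ zone Q) △ zone R| = 70 + 38 − 64 = 44.00.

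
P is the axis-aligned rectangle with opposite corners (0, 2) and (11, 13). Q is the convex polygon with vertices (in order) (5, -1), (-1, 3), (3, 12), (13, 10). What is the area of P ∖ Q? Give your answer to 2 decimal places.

|P| = 121, |P∩Q| = 83.3689.
|P ∖ Q| = |P| − |P∩Q| = 121 − 83.3689 = 37.63.

37.63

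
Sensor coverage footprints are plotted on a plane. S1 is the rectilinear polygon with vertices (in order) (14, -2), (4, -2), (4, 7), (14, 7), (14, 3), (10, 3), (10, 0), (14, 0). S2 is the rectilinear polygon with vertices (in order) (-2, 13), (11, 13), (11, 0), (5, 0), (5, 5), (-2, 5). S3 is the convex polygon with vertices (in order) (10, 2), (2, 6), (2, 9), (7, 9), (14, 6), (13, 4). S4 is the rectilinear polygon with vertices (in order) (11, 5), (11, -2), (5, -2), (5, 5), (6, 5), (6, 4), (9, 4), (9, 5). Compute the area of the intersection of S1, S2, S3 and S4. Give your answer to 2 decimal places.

7.75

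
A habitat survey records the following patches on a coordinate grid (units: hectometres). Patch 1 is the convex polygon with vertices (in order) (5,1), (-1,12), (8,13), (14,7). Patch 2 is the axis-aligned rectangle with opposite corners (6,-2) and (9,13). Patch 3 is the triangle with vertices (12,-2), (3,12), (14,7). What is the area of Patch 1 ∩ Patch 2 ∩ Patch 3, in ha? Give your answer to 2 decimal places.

14.64

The intersection is the polygon with vertices (9,3.667), (8.55,3.367), (6,7.333), (6,10.636), (9,9.273).
By the shoelace formula its area is 14.64.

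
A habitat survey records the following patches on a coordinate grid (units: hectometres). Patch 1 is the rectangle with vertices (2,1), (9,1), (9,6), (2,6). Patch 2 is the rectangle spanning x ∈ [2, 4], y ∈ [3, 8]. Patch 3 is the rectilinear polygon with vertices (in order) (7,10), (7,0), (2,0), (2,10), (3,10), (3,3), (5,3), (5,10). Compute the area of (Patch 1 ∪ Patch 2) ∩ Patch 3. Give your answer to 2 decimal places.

|Patch 1 ∪ Patch 2| = 39.
|(Patch 1 ∪ Patch 2) ∩ Patch 3| = 21.00.

21.00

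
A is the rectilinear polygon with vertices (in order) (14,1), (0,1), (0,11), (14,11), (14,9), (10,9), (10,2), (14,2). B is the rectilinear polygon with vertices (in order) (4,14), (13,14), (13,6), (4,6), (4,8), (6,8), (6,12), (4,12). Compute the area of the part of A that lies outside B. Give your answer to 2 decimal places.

|A| = 112, |A∩B| = 30.
|A ∖ B| = |A| − |A∩B| = 112 − 30 = 82.00.

82.00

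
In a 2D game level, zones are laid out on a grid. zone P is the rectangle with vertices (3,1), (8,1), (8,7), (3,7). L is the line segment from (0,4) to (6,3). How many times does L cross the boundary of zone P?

The segment meets the boundary at (3,3.5).

1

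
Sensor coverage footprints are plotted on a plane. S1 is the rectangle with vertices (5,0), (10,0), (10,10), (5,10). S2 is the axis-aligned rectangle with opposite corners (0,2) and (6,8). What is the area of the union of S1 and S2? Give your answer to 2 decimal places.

By inclusion–exclusion:
Individual areas: |S1| = 50, |S2| = 36.
|S1∩S2|: x∈[5,6], y∈[2,8] → 1·6 = 6.
|S1 ∪ S2| = 86 − 6 = 80.00.

80.00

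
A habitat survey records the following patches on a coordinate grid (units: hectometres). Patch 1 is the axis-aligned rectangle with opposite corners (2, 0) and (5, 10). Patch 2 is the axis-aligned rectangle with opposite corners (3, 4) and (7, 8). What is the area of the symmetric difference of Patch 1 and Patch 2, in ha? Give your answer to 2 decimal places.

|Patch 1∩Patch 2|: x∈[3,5], y∈[4,8] → 2·4 = 8.
|Patch 1 △ Patch 2| = |Patch 1| + |Patch 2| − 2·|Patch 1∩Patch 2| = 30 + 16 − 16 = 30.00.

30.00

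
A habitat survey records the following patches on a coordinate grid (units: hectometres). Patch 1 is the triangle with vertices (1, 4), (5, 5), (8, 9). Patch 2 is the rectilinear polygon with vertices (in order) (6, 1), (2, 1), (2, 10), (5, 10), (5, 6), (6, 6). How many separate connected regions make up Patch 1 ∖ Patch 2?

Patch 1 ∖ Patch 2 splits into 2 disjoint pieces (area 0.2321, area 2.4107).

2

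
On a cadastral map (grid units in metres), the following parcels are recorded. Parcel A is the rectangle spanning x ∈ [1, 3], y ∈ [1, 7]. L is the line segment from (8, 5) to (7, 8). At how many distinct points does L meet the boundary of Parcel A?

The segment lies entirely outside Parcel A and never meets its boundary.

0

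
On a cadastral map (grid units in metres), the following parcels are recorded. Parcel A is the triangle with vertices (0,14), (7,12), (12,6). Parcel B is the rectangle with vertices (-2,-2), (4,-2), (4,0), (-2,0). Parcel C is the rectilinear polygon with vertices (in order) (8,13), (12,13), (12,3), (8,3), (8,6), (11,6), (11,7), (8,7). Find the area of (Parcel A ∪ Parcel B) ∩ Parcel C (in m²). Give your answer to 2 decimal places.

4.18

The region (Parcel A ∪ Parcel B) ∩ Parcel C is the polygon with vertices (12,6), (11,6.667), (11,7), (10.5,7), (8,8.667), (8,10.8).
By the shoelace formula its area is 4.18.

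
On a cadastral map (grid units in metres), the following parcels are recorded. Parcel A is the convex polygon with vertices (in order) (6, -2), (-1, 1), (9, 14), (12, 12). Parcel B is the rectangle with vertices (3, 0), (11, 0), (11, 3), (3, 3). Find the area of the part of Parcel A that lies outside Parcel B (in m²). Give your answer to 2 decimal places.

|Parcel A| = 87.5, |Parcel A∩Parcel B| = 13.5.
|Parcel A ∖ Parcel B| = |Parcel A| − |Parcel A∩Parcel B| = 87.5 − 13.5 = 74.00.

74.00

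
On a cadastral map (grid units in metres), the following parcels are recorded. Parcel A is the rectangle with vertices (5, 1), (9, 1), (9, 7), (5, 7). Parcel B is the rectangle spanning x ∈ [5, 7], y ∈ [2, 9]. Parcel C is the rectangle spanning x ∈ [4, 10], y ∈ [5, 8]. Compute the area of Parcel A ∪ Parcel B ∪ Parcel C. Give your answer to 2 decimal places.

By inclusion–exclusion:
Individual areas: |Parcel A| = 24, |Parcel B| = 14, |Parcel C| = 18.
|Parcel A∩Parcel B|: x∈[5,7], y∈[2,7] → 2·5 = 10.
|Parcel A∩Parcel C|: x∈[5,9], y∈[5,7] → 4·2 = 8.
|Parcel B∩Parcel C|: x∈[5,7], y∈[5,8] → 2·3 = 6.
|Parcel A∩Parcel B∩Parcel C| = 4.
|Parcel A ∪ Parcel B ∪ Parcel C| = 56 − 24 + 4 = 36.00.

36.00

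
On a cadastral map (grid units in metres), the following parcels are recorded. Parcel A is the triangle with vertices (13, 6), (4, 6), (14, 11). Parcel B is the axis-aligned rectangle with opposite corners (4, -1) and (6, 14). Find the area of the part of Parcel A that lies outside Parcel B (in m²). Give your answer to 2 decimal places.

|Parcel A| = 22.5, |Parcel A∩Parcel B| = 1.
|Parcel A ∖ Parcel B| = |Parcel A| − |Parcel A∩Parcel B| = 22.5 − 1 = 21.50.

21.50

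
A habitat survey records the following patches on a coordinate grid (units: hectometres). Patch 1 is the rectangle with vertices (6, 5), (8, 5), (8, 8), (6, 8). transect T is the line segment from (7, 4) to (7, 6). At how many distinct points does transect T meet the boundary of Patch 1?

The segment meets the boundary at (7,5).

1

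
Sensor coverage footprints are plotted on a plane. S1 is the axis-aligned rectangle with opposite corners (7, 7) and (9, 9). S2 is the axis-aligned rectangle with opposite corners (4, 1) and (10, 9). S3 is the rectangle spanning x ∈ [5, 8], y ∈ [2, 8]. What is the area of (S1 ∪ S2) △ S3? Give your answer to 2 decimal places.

30.00

|S1 ∪ S2| = 48.
|(S1 ∪ S2) ∩ S3| = 18.
|(S1 ∪ S2) △ S3| = 48 + 18 − 36 = 30.00.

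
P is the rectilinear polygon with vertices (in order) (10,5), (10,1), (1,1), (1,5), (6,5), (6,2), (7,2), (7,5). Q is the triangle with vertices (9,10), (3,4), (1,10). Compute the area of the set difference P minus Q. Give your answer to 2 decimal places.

32.33

|P| = 33, |P∩Q| = 0.6667.
|P ∖ Q| = |P| − |P∩Q| = 33 − 0.6667 = 32.33.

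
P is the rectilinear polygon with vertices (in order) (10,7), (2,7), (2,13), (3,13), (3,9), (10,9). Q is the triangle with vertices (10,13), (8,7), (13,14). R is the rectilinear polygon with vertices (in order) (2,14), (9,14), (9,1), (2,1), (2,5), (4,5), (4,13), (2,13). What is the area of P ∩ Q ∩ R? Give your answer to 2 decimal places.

The intersection is the polygon with vertices (8,7), (8.667,9), (9,9), (9,8.4).
By the shoelace formula its area is 0.63.

0.63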